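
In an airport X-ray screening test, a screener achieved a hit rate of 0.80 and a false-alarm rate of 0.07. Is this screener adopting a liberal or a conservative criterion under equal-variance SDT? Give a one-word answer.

z(H) = 0.842, z(FA) = -1.476
c = −½·(z(H) + z(FA)) = 0.317
c > 0 → conservative criterion (biased toward responding “no”).

conservative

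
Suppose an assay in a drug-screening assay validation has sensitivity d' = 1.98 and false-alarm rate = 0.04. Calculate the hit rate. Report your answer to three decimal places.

hit rate = 0.591

z(false-alarm rate) = z(0.04) = -1.7507
z(H) = z(FA) + d' = -1.7507 + 1.98 = 0.2293
hit rate = Φ(0.2293) = 0.5907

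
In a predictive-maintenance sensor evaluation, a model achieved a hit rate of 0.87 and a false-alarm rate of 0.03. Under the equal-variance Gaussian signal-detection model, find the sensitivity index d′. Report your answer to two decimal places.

Φ⁻¹(H) = 1.1264
Φ⁻¹(FA) = -1.8808
d' = z(H) − z(FA) = 1.1264 − (-1.8808) = 3.0072

d′ = 3.01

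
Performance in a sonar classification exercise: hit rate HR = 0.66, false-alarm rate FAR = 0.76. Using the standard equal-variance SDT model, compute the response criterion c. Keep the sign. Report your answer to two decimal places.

c = -0.56

Φ⁻¹(H) = Φ⁻¹(0.66) = 0.4125
Φ⁻¹(FA) = Φ⁻¹(0.76) = 0.7063
c = −½·[z(H) + z(FA)] = −0.5 × (0.4125 + 0.7063) = -0.5594
c < 0: the sonar operator has a liberal response bias.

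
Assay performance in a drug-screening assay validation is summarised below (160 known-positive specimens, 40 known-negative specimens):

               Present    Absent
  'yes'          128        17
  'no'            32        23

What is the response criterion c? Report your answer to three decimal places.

c = -0.326

H = 128/160 = 0.8000
FA = 17/40 = 0.4250
z(H) = z(0.8000) = 0.8416
z(FA) = z(0.4250) = -0.1891
c = −½·[z(H) + z(FA)] = −0.5 × (0.8416 + (-0.1891)) = -0.32625
c < 0: the assay has a liberal response bias.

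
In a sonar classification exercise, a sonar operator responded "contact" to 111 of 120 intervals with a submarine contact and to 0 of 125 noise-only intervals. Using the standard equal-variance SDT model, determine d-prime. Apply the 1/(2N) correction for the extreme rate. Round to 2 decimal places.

The false-alarm rate is 0/125 = 0, so apply the 1/(2N) correction: FA → 1/(2·125) = 0.00400.
z(H) = z(0.92500) = 1.440
z(FA) = z(0.00400) = -2.652
d' = 1.440 − (-2.652) = 4.092

d-prime = 4.09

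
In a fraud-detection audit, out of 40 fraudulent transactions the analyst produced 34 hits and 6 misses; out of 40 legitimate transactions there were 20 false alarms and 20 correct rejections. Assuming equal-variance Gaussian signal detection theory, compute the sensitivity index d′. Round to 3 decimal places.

d′ = 1.036

H = 34/40 = 0.8500
FA = 20/40 = 0.5000
z(H) = 1.0364
z(FA) = 0.0000
d' = z(H) − z(FA) = 1.0364 − 0.0000 = 1.0364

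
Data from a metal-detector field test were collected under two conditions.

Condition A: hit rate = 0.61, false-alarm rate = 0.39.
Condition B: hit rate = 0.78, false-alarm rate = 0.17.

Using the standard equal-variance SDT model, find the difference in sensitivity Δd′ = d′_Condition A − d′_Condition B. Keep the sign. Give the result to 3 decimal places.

Δd′ = -1.168

Condition A: z(0.61) = 0.2793, z(0.39) = -0.2793, d' = 0.5586
Condition B: z(0.78) = 0.7722, z(0.17) = -0.9542, d' = 1.7264
Δd' = d'_Condition A − d'_Condition B = 0.5586 − 1.7264 = -1.1678
Condition B has the higher sensitivity.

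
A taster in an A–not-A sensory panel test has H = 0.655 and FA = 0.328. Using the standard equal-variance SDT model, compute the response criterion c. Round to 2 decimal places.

z(0.655) = 0.3989, z(0.328) = -0.4454
c = −½·[z(H) + z(FA)] = −0.5 × (0.3989 + (-0.4454)) = 0.02325
c > 0: the taster has a conservative response bias.

c = 0.02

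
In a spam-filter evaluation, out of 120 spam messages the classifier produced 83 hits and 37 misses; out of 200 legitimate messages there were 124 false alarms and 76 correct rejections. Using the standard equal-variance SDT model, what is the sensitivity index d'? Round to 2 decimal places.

d' = 0.20

H = 83/120 = 0.6917
FA = 124/200 = 0.6200
z(H) = z(0.6917) = 0.501
z(FA) = z(0.6200) = 0.305
d' = z(H) − z(FA) = 0.501 − 0.305 = 0.196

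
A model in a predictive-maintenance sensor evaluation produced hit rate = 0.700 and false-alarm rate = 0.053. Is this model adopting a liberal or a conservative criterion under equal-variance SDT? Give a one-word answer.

z(H) = 0.524, z(FA) = -1.616
c = −½·(z(H) + z(FA)) = 0.546
c > 0 → conservative criterion (biased toward responding “no”).

conservative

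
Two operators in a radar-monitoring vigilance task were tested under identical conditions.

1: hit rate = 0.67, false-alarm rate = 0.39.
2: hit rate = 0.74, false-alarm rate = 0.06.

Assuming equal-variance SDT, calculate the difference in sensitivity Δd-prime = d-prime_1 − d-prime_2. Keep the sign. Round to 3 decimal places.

Δd-prime = -1.479

1: z(0.67) = 0.4399, z(0.39) = -0.2793, d' = 0.7192
2: z(0.74) = 0.6433, z(0.06) = -1.5548, d' = 2.1981
Δd' = d'_1 − d'_2 = 0.7192 − 2.1981 = -1.4789
2 has the higher sensitivity.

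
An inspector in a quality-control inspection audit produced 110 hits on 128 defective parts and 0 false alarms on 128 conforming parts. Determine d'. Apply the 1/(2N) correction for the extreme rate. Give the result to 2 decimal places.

The false-alarm rate is 0/128 = 0, so apply the 1/(2N) correction: FA → 1/(2·128) = 0.00391.
z(H) = z(0.85938) = 1.078
z(FA) = z(0.00391) = -2.660
d' = 1.078 − (-2.660) = 3.738

d' = 3.74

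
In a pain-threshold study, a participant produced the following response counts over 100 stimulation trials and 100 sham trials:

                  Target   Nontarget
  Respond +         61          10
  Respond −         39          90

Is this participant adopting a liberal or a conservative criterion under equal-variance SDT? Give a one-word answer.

conservative

z(H) = 0.279, z(FA) = -1.282
c = −½·(z(H) + z(FA)) = 0.5015
c > 0 → conservative criterion (biased toward responding “no”).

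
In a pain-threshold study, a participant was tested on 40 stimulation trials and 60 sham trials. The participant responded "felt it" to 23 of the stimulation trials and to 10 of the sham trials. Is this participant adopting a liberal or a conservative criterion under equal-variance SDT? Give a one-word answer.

z(H) = 0.189, z(FA) = -0.967
c = −½·(z(H) + z(FA)) = 0.389
c > 0 → conservative criterion (biased toward responding “no”).

conservative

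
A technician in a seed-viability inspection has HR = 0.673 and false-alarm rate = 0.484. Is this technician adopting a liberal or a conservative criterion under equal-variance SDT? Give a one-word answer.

z(H) = 0.448, z(FA) = -0.040
c = −½·(z(H) + z(FA)) = -0.204
c < 0 → liberal criterion (biased toward responding “yes”).

liberal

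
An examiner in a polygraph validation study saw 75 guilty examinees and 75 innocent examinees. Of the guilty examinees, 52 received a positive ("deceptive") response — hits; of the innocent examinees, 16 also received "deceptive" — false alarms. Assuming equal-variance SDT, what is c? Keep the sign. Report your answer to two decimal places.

H = 52/75 = 0.6933
FA = 16/75 = 0.2133
z(0.6933) = 0.5052, z(0.2133) = -0.7950
c = −½·[z(H) + z(FA)] = −0.5 × (0.5052 + (-0.7950)) = 0.1449
c > 0: the examiner has a conservative response bias.

c = 0.14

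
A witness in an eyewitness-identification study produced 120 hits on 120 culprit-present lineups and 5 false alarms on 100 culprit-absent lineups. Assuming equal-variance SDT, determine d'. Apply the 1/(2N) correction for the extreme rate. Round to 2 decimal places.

d' = 4.28

The hit rate is 120/120 = 1, so apply the 1/(2N) correction: H → 1 − 1/(2·120) = 0.99583.
z(H) = z(0.99583) = 2.638
z(FA) = z(0.05000) = -1.645
d' = 2.638 − (-1.645) = 4.283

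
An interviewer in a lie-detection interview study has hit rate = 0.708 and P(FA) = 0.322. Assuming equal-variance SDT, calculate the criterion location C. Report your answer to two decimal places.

z(0.708) = 0.5476, z(0.322) = -0.4621
c = −½·[z(H) + z(FA)] = −0.5 × (0.5476 + (-0.4621)) = -0.04275

C = -0.04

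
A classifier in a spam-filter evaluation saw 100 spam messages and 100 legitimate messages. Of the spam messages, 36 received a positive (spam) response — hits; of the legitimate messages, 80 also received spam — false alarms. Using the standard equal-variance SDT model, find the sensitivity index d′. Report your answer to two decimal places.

H = 36/100 = 0.3600
FA = 80/100 = 0.8000
Φ⁻¹(H) = -0.358
Φ⁻¹(FA) = 0.842
d' = z(H) − z(FA) = -0.358 − 0.842 = -1.200

d′ = -1.20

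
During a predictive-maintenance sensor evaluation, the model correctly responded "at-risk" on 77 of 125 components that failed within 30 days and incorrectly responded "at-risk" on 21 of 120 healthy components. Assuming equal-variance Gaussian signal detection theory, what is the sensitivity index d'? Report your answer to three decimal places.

d' = 1.230

H = 77/125 = 0.6160
FA = 21/120 = 0.1750
Φ⁻¹(H) = Φ⁻¹(0.6160) = 0.2950
Φ⁻¹(FA) = Φ⁻¹(0.1750) = -0.9346
d' = z(H) − z(FA) = 0.2950 − (-0.9346) = 1.2296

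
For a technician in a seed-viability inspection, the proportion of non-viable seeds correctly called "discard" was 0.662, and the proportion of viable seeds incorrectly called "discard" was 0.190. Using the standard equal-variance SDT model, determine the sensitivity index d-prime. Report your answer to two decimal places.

z(H) = z(0.662) = 0.418
z(FA) = z(0.190) = -0.878
d' = z(H) − z(FA) = 0.418 − (-0.878) = 1.296

d-prime = 1.30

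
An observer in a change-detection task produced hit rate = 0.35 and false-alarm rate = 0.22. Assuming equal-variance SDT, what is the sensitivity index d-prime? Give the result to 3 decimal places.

Φ⁻¹(0.35) = -0.3853, Φ⁻¹(0.22) = -0.7722
d' = z(H) − z(FA) = -0.3853 − (-0.7722) = 0.3869

d-prime = 0.387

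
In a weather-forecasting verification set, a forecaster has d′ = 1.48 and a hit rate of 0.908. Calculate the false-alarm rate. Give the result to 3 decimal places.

z(hit rate) = z(0.908) = 1.3285
z(FA) = z(H) − d' = 1.3285 − 1.48 = -0.1515
false-alarm rate = Φ(-0.1515) = 0.4398

false-alarm rate = 0.440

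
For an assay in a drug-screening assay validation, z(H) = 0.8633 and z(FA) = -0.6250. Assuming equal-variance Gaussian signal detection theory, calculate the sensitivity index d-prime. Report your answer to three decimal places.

d' = z(H) − z(FA) = 0.8633 − (-0.6250) = 1.4883

d-prime = 1.488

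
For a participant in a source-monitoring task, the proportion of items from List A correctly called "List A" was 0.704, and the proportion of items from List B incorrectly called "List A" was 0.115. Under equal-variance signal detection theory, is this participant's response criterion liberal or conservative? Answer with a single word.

z(H) = 0.536, z(FA) = -1.200
c = −½·(z(H) + z(FA)) = 0.332
c > 0 → conservative criterion (biased toward responding “no”).

conservative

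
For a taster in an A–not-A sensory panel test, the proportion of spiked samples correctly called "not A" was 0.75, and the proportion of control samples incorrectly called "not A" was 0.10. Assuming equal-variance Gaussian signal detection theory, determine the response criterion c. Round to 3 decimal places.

Φ⁻¹(H) = Φ⁻¹(0.75) = 0.6745
Φ⁻¹(FA) = Φ⁻¹(0.10) = -1.2816
c = −½·[z(H) + z(FA)] = −0.5 × (0.6745 + (-1.2816)) = 0.30355

c = 0.304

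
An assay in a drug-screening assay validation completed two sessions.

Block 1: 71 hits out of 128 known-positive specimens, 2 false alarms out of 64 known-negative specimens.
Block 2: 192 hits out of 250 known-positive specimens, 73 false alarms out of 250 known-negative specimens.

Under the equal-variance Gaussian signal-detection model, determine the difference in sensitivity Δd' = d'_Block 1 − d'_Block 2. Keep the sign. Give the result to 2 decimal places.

Block 1: z(0.5547) = 0.138, z(0.0312) = -1.863, d' = 2.001
Block 2: z(0.7680) = 0.732, z(0.2920) = -0.548, d' = 1.280
Δd' = d'_Block 1 − d'_Block 2 = 2.001 − 1.280 = 0.721
Block 1 has the higher sensitivity.

Δd' = 0.72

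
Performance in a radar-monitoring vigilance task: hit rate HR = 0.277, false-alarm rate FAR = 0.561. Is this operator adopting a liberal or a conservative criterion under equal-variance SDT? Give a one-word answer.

z(H) = -0.592, z(FA) = 0.154
c = −½·(z(H) + z(FA)) = 0.219
c > 0 → conservative criterion (biased toward responding “no”).

conservative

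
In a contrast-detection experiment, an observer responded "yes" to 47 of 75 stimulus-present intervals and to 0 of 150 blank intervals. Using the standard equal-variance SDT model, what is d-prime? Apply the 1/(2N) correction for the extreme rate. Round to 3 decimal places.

The false-alarm rate is 0/150 = 0, so apply the 1/(2N) correction: FA → 1/(2·150) = 0.00333.
z(H) = z(0.62667) = 0.3230
z(FA) = z(0.00333) = -2.7134
d' = 0.3230 − (-2.7134) = 3.0364

d-prime = 3.036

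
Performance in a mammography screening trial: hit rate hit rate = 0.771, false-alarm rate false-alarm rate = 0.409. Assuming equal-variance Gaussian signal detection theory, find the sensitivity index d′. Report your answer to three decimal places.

d′ = 0.972

z(0.771) = 0.7421, z(0.409) = -0.2301
d' = z(H) − z(FA) = 0.7421 − (-0.2301) = 0.9722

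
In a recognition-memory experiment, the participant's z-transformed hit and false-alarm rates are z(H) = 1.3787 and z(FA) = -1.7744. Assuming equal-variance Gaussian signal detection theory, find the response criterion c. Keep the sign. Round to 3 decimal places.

c = −½·[z(H) + z(FA)] = −½·(1.3787 + (-1.7744)) = 0.19785

c = 0.198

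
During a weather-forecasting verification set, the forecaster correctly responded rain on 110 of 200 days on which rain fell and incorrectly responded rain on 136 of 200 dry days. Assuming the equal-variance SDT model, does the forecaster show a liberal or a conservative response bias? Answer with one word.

z(H) = 0.126, z(FA) = 0.468
c = −½·(z(H) + z(FA)) = -0.297
c < 0 → liberal criterion (biased toward responding “yes”).

liberal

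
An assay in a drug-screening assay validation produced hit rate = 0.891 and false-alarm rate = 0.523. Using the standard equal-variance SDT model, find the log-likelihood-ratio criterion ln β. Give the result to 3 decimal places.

ln β = -0.757

z(H) = 1.2319
z(FA) = 0.0577
ln β = −½·[z(H)² − z(FA)²] = −0.5 × (1.5176 − 0.0033) = -0.75715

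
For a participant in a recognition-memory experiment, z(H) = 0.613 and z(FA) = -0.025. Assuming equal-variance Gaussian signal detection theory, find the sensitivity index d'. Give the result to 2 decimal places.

d' = 0.64

d' = z(H) − z(FA) = 0.613 − (-0.025) = 0.638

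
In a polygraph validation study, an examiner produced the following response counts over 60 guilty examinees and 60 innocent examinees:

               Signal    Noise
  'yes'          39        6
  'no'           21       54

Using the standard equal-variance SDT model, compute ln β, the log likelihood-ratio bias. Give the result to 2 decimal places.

ln β = 0.75

H = 39/60 = 0.6500
FA = 6/60 = 0.1000
z(0.6500) = 0.385, z(0.1000) = -1.282
ln β = −½·[z(H)² − z(FA)²] = −0.5 × (0.148 − 1.644) = 0.748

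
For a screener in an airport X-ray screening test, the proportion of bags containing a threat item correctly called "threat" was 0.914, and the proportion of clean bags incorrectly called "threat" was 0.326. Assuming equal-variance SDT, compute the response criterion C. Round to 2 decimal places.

C = -0.46

z(H) = z(0.914) = 1.3658
z(FA) = z(0.326) = -0.4510
c = −½·[z(H) + z(FA)] = −0.5 × (1.3658 + (-0.4510)) = -0.4574
c < 0: the screener has a liberal response bias.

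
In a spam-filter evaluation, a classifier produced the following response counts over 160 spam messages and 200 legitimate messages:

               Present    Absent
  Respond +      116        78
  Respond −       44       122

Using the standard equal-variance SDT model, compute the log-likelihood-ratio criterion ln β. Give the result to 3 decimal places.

ln β = -0.140

H = 116/160 = 0.7250
FA = 78/200 = 0.3900
Φ⁻¹(H) = Φ⁻¹(0.7250) = 0.5978
Φ⁻¹(FA) = Φ⁻¹(0.3900) = -0.2793
ln β = −½·[z(H)² − z(FA)²] = −0.5 × (0.3574 − 0.0780) = -0.1397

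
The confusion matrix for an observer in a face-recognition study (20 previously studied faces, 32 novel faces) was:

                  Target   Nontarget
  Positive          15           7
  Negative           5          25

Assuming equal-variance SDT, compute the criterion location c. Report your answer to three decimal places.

H = 15/20 = 0.7500
FA = 7/32 = 0.2188
z(0.7500) = 0.6745, z(0.2188) = -0.7763
c = −½·[z(H) + z(FA)] = −0.5 × (0.6745 + (-0.7763)) = 0.0509

c = 0.051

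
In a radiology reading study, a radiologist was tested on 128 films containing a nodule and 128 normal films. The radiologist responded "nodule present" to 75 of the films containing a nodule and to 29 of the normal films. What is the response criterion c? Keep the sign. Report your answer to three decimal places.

H = 75/128 = 0.5859
FA = 29/128 = 0.2266
z(H) = z(0.5859) = 0.2170
z(FA) = z(0.2266) = -0.7501
c = −½·[z(H) + z(FA)] = −0.5 × (0.2170 + (-0.7501)) = 0.26655
c > 0: the radiologist has a conservative response bias.

c = 0.267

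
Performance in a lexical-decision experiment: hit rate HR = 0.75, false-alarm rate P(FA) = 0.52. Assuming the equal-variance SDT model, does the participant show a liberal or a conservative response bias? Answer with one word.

liberal

z(H) = 0.674, z(FA) = 0.050
c = −½·(z(H) + z(FA)) = -0.362
c < 0 → liberal criterion (biased toward responding “yes”).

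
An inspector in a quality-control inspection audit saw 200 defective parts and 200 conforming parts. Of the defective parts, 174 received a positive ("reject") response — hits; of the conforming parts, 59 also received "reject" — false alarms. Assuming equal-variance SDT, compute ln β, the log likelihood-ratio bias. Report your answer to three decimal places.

ln β = -0.489

H = 174/200 = 0.8700
FA = 59/200 = 0.2950
z(H) = z(0.8700) = 1.1264
z(FA) = z(0.2950) = -0.5388
ln β = −½·[z(H)² − z(FA)²] = −0.5 × (1.2688 − 0.2903) = -0.48925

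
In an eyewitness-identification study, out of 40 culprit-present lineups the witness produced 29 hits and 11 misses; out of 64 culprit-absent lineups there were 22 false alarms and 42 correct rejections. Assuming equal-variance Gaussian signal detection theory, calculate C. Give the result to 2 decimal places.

H = 29/40 = 0.7250
FA = 22/64 = 0.3438
z(0.7250) = 0.598, z(0.3438) = -0.402
c = −½·[z(H) + z(FA)] = −0.5 × (0.598 + (-0.402)) = -0.098
c < 0: the witness has a liberal response bias.

C = -0.10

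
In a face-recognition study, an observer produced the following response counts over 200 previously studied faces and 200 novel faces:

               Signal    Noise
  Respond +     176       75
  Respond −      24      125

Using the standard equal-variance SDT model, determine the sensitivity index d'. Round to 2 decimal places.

H = 176/200 = 0.8800
FA = 75/200 = 0.3750
z(H) = 1.1750
z(FA) = -0.3186
d' = z(H) − z(FA) = 1.1750 − (-0.3186) = 1.4936

d' = 1.49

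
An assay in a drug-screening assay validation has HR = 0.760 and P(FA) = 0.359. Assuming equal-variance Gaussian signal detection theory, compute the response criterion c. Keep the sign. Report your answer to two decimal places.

z(0.760) = 0.7063, z(0.359) = -0.3611
c = −½·[z(H) + z(FA)] = −0.5 × (0.7063 + (-0.3611)) = -0.1726

c = -0.17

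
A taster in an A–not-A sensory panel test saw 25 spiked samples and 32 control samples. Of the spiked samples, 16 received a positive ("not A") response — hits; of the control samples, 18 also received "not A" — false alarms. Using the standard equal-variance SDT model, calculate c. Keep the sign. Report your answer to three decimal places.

H = 16/25 = 0.6400
FA = 18/32 = 0.5625
z(0.6400) = 0.3585, z(0.5625) = 0.1573
c = −½·[z(H) + z(FA)] = −0.5 × (0.3585 + 0.1573) = -0.2579
c < 0: the taster has a liberal response bias.

c = -0.258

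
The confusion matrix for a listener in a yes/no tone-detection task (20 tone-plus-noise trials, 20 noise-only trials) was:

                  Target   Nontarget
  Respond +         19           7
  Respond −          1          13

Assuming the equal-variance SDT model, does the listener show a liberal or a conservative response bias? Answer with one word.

liberal

z(H) = 1.645, z(FA) = -0.385
c = −½·(z(H) + z(FA)) = -0.630
c < 0 → liberal criterion (biased toward responding “yes”).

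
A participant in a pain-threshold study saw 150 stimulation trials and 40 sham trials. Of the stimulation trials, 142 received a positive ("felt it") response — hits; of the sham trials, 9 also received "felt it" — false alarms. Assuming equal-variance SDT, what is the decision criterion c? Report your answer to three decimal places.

c = -0.429

H = 142/150 = 0.9467
FA = 9/40 = 0.2250
z(H) = z(0.9467) = 1.6137
z(FA) = z(0.2250) = -0.7554
c = −½·[z(H) + z(FA)] = −0.5 × (1.6137 + (-0.7554)) = -0.42915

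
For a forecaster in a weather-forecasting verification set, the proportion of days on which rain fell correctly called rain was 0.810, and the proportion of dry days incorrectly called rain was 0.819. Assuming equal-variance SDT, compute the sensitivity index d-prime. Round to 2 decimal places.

d-prime = -0.03

Φ⁻¹(H) = Φ⁻¹(0.810) = 0.878
Φ⁻¹(FA) = Φ⁻¹(0.819) = 0.912
d' = z(H) − z(FA) = 0.878 − 0.912 = -0.034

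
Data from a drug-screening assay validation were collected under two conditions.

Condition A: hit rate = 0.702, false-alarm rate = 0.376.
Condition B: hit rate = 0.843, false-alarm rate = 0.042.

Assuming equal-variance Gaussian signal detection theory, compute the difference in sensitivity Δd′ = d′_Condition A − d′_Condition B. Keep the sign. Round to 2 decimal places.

Condition A: z(0.702) = 0.530, z(0.376) = -0.316, d' = 0.846
Condition B: z(0.843) = 1.007, z(0.042) = -1.728, d' = 2.735
Δd' = d'_Condition A − d'_Condition B = 0.846 − 2.735 = -1.889
Condition B has the higher sensitivity.

Δd′ = -1.89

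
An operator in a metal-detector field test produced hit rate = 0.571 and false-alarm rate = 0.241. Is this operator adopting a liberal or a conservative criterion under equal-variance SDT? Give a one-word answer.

z(H) = 0.179, z(FA) = -0.703
c = −½·(z(H) + z(FA)) = 0.262
c > 0 → conservative criterion (biased toward responding “no”).

conservative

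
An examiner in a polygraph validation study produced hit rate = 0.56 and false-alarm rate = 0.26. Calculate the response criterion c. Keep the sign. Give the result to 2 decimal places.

c = 0.25

z(H) = z(0.56) = 0.1510
z(FA) = z(0.26) = -0.6433
c = −½·[z(H) + z(FA)] = −0.5 × (0.1510 + (-0.6433)) = 0.24615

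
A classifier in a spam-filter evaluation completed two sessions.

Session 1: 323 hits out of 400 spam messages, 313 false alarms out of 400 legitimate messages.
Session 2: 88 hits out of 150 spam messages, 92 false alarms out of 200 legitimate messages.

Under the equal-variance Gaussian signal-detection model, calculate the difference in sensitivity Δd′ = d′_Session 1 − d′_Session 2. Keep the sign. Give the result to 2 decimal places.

Session 1: z(0.8075) = 0.869, z(0.7825) = 0.781, d' = 0.088
Session 2: z(0.5867) = 0.219, z(0.4600) = -0.100, d' = 0.319
Δd' = d'_Session 1 − d'_Session 2 = 0.088 − 0.319 = -0.231
Session 2 has the higher sensitivity.

Δd′ = -0.23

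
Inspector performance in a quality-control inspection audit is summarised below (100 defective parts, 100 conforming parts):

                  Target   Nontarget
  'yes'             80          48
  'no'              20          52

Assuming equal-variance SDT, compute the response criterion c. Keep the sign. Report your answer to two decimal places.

c = -0.40

H = 80/100 = 0.8000
FA = 48/100 = 0.4800
z(0.8000) = 0.8416, z(0.4800) = -0.0502
c = −½·[z(H) + z(FA)] = −0.5 × (0.8416 + (-0.0502)) = -0.3957
c < 0: the inspector has a liberal response bias.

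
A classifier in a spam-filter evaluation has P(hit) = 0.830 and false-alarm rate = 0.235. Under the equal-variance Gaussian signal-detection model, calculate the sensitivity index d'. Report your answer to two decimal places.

d' = 1.68

Φ⁻¹(H) = Φ⁻¹(0.830) = 0.9542
Φ⁻¹(FA) = Φ⁻¹(0.235) = -0.7225
d' = z(H) − z(FA) = 0.9542 − (-0.7225) = 1.6767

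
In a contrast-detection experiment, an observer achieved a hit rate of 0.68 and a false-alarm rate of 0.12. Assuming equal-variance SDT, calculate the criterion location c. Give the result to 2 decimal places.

z(H) = 0.468
z(FA) = -1.175
c = −½·[z(H) + z(FA)] = −0.5 × (0.468 + (-1.175)) = 0.3535
c > 0: the observer has a conservative response bias.

c = 0.35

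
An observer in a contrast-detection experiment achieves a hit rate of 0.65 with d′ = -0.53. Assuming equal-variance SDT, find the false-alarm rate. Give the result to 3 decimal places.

z(hit rate) = z(0.65) = 0.3853
z(FA) = z(H) − d' = 0.3853 − (-0.53) = 0.9153
false-alarm rate = Φ(0.9153) = 0.8200

false-alarm rate = 0.820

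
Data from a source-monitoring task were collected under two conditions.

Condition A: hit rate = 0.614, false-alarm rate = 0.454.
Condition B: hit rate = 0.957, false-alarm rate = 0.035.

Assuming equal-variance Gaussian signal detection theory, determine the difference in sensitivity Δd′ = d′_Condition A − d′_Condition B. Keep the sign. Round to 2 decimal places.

Condition A: z(0.614) = 0.290, z(0.454) = -0.116, d' = 0.406
Condition B: z(0.957) = 1.717, z(0.035) = -1.812, d' = 3.529
Δd' = d'_Condition A − d'_Condition B = 0.406 − 3.529 = -3.123
Condition B has the higher sensitivity.

Δd′ = -3.12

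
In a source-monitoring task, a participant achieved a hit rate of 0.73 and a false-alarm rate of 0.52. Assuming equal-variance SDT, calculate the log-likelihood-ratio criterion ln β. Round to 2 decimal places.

ln β = -0.19

Φ⁻¹(H) = 0.613
Φ⁻¹(FA) = 0.050
ln β = −½·[z(H)² − z(FA)²] = −0.5 × (0.376 − 0.003) = -0.1865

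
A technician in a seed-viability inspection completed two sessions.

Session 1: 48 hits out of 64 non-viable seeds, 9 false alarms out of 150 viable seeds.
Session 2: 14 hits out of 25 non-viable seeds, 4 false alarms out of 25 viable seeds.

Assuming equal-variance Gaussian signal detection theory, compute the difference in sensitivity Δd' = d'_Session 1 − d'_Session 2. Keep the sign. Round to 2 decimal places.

Session 1: z(0.7500) = 0.674, z(0.0600) = -1.555, d' = 2.229
Session 2: z(0.5600) = 0.151, z(0.1600) = -0.994, d' = 1.145
Δd' = d'_Session 1 − d'_Session 2 = 2.229 − 1.145 = 1.084
Session 1 has the higher sensitivity.

Δd' = 1.08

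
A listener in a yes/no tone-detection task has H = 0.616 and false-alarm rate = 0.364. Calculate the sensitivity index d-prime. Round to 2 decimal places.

d-prime = 0.64

Φ⁻¹(H) = Φ⁻¹(0.616) = 0.295
Φ⁻¹(FA) = Φ⁻¹(0.364) = -0.348
d' = z(H) − z(FA) = 0.295 − (-0.348) = 0.643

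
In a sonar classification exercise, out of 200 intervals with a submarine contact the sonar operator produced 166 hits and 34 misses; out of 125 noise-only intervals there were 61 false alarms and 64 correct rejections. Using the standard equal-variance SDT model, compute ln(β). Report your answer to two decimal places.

ln β = -0.45

H = 166/200 = 0.8300
FA = 61/125 = 0.4880
Φ⁻¹(0.8300) = 0.954, Φ⁻¹(0.4880) = -0.030
ln β = −½·[z(H)² − z(FA)²] = −0.5 × (0.910 − 0.001) = -0.4545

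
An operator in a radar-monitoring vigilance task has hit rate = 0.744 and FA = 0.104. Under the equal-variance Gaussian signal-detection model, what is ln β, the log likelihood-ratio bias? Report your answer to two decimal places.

ln β = 0.58

z(0.744) = 0.656, z(0.104) = -1.259
ln β = −½·[z(H)² − z(FA)²] = −0.5 × (0.430 − 1.585) = 0.5775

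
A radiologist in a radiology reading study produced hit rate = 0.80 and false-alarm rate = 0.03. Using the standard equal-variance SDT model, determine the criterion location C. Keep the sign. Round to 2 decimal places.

C = 0.52

Φ⁻¹(H) = Φ⁻¹(0.80) = 0.842
Φ⁻¹(FA) = Φ⁻¹(0.03) = -1.881
c = −½·[z(H) + z(FA)] = −0.5 × (0.842 + (-1.881)) = 0.5195
c > 0: the radiologist has a conservative response bias.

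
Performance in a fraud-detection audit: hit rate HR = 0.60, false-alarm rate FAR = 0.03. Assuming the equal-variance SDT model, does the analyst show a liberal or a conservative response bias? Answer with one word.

conservative

z(H) = 0.253, z(FA) = -1.881
c = −½·(z(H) + z(FA)) = 0.814
c > 0 → conservative criterion (biased toward responding “no”).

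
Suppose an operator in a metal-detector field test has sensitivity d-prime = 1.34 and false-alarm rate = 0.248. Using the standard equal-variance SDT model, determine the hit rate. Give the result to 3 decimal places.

z(false-alarm rate) = z(0.248) = -0.6808
z(H) = z(FA) + d' = -0.6808 + 1.34 = 0.6592
hit rate = Φ(0.6592) = 0.7451

hit rate = 0.745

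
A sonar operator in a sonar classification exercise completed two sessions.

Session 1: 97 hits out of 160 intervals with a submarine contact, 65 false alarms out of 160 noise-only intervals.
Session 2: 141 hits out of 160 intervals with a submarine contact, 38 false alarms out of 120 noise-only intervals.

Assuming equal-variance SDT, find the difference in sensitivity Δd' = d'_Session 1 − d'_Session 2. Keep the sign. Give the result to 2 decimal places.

Δd' = -1.15

Session 1: z(0.6062) = 0.269, z(0.4062) = -0.237, d' = 0.506
Session 2: z(0.8812) = 1.181, z(0.3167) = -0.477, d' = 1.658
Δd' = d'_Session 1 − d'_Session 2 = 0.506 − 1.658 = -1.152
Session 2 has the higher sensitivity.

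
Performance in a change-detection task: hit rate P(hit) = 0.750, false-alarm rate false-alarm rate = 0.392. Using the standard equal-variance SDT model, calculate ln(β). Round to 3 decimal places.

z(H) = z(0.750) = 0.6745
z(FA) = z(0.392) = -0.2741
ln β = −½·[z(H)² − z(FA)²] = −0.5 × (0.4550 − 0.0751) = -0.18995

ln β = -0.190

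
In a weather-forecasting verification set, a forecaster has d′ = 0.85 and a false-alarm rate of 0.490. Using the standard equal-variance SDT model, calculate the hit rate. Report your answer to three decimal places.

z(false-alarm rate) = z(0.490) = -0.0251
z(H) = z(FA) + d' = -0.0251 + 0.85 = 0.8249
hit rate = Φ(0.8249) = 0.7953

hit rate = 0.795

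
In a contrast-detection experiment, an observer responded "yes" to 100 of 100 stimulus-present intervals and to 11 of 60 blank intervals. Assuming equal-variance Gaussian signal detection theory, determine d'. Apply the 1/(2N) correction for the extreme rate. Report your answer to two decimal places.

d' = 3.48

The hit rate is 100/100 = 1, so apply the 1/(2N) correction: H → 1 − 1/(2·100) = 0.99500.
z(H) = z(0.99500) = 2.576
z(FA) = z(0.18333) = -0.903
d' = 2.576 − (-0.903) = 3.479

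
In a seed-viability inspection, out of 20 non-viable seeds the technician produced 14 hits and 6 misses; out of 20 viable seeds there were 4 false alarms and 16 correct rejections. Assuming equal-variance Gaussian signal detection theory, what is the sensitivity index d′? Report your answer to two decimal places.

d′ = 1.37

H = 14/20 = 0.7000
FA = 4/20 = 0.2000
Φ⁻¹(H) = Φ⁻¹(0.7000) = 0.524
Φ⁻¹(FA) = Φ⁻¹(0.2000) = -0.842
d' = z(H) − z(FA) = 0.524 − (-0.842) = 1.366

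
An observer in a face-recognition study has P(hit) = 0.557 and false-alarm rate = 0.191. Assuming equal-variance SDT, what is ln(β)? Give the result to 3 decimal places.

z(H) = z(0.557) = 0.1434
z(FA) = z(0.191) = -0.8742
ln β = −½·[z(H)² − z(FA)²] = −0.5 × (0.0206 − 0.7642) = 0.3718

ln β = 0.372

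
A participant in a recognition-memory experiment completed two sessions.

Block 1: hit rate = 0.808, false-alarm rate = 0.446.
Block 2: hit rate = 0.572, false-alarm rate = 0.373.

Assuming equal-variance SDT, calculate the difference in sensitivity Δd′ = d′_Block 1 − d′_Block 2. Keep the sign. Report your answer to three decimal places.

Δd′ = 0.501

Block 1: z(0.808) = 0.8705, z(0.446) = -0.1358, d' = 1.0063
Block 2: z(0.572) = 0.1815, z(0.373) = -0.3239, d' = 0.5054
Δd' = d'_Block 1 − d'_Block 2 = 1.0063 − 0.5054 = 0.5009
Block 1 has the higher sensitivity.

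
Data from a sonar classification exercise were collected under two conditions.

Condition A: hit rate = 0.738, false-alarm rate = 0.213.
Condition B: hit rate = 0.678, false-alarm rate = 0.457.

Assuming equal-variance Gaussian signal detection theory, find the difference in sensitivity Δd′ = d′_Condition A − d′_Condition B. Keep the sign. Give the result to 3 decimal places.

Condition A: z(0.738) = 0.6372, z(0.213) = -0.7961, d' = 1.4333
Condition B: z(0.678) = 0.4621, z(0.457) = -0.1080, d' = 0.5701
Δd' = d'_Condition A − d'_Condition B = 1.4333 − 0.5701 = 0.8632
Condition A has the higher sensitivity.

Δd′ = 0.863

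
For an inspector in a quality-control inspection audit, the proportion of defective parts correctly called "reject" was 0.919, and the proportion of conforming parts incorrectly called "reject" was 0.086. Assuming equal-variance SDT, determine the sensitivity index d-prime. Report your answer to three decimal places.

d-prime = 2.764

Φ⁻¹(H) = 1.3984
Φ⁻¹(FA) = -1.3658
d' = z(H) − z(FA) = 1.3984 − (-1.3658) = 2.7642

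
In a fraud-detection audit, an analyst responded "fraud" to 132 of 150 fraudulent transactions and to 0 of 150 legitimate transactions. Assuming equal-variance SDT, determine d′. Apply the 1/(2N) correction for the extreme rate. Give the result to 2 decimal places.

d′ = 3.89

The false-alarm rate is 0/150 = 0, so apply the 1/(2N) correction: FA → 1/(2·150) = 0.00333.
z(H) = z(0.88000) = 1.175
z(FA) = z(0.00333) = -2.713
d' = 1.175 − (-2.713) = 3.888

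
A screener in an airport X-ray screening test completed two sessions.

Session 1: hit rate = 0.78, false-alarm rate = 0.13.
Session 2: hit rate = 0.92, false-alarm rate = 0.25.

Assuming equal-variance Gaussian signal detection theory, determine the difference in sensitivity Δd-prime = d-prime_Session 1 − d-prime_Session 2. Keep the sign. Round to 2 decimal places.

Δd-prime = -0.18

Session 1: z(0.78) = 0.772, z(0.13) = -1.126, d' = 1.898
Session 2: z(0.92) = 1.405, z(0.25) = -0.674, d' = 2.079
Δd' = d'_Session 1 − d'_Session 2 = 1.898 − 2.079 = -0.181
Session 2 has the higher sensitivity.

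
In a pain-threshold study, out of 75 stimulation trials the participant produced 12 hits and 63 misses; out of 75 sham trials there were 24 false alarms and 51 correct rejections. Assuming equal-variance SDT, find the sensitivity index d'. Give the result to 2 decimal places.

H = 12/75 = 0.1600
FA = 24/75 = 0.3200
z(H) = -0.9945
z(FA) = -0.4677
d' = z(H) − z(FA) = -0.9945 − (-0.4677) = -0.5268

d' = -0.53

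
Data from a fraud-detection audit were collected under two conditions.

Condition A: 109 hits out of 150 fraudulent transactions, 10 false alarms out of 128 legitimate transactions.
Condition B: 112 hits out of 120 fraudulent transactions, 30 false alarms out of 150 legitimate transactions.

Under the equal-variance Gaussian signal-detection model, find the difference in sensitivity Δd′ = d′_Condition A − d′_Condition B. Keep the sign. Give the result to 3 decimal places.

Condition A: z(0.7267) = 0.6029, z(0.0781) = -1.4180, d' = 2.0209
Condition B: z(0.9333) = 1.5008, z(0.2000) = -0.8416, d' = 2.3424
Δd' = d'_Condition A − d'_Condition B = 2.0209 − 2.3424 = -0.3215
Condition B has the higher sensitivity.

Δd′ = -0.322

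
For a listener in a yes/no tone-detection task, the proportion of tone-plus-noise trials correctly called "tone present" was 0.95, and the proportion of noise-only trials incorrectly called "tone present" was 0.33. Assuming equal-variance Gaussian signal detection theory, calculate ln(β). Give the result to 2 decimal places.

z(H) = z(0.95) = 1.645
z(FA) = z(0.33) = -0.440
ln β = −½·[z(H)² − z(FA)²] = −0.5 × (2.706 − 0.194) = -1.256

ln β = -1.26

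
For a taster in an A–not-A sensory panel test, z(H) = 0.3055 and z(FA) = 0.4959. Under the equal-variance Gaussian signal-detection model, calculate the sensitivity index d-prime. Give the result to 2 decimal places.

d' = z(H) − z(FA) = 0.3055 − 0.4959 = -0.1904

d-prime = -0.19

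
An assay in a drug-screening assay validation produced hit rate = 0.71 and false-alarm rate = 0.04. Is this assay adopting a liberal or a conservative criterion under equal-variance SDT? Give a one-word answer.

conservative

z(H) = 0.553, z(FA) = -1.751
c = −½·(z(H) + z(FA)) = 0.599
c > 0 → conservative criterion (biased toward responding “no”).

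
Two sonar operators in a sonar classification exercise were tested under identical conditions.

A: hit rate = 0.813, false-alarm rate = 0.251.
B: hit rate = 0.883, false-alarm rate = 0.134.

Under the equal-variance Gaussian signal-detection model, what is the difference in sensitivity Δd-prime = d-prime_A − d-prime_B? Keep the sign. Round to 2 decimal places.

A: z(0.813) = 0.889, z(0.251) = -0.671, d' = 1.560
B: z(0.883) = 1.190, z(0.134) = -1.108, d' = 2.298
Δd' = d'_A − d'_B = 1.560 − 2.298 = -0.738
B has the higher sensitivity.

Δd-prime = -0.74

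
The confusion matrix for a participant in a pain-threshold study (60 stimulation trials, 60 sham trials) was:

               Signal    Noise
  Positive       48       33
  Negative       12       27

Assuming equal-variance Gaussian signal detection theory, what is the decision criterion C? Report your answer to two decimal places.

H = 48/60 = 0.8000
FA = 33/60 = 0.5500
z(H) = z(0.8000) = 0.842
z(FA) = z(0.5500) = 0.126
c = −½·[z(H) + z(FA)] = −0.5 × (0.842 + 0.126) = -0.484
c < 0: the participant has a liberal response bias.

C = -0.48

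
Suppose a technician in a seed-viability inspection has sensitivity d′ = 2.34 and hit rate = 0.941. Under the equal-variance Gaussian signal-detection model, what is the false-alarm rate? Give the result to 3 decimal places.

false-alarm rate = 0.219

z(hit rate) = z(0.941) = 1.5632
z(FA) = z(H) − d' = 1.5632 − 2.34 = -0.7768
false-alarm rate = Φ(-0.7768) = 0.2186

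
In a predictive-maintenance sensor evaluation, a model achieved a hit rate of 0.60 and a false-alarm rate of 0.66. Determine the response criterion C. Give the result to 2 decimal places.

z(0.60) = 0.253, z(0.66) = 0.412
c = −½·[z(H) + z(FA)] = −0.5 × (0.253 + 0.412) = -0.3325

C = -0.33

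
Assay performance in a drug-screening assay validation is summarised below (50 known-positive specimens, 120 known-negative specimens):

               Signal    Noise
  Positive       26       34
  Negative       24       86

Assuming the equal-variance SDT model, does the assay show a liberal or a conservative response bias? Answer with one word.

conservative

z(H) = 0.050, z(FA) = -0.573
c = −½·(z(H) + z(FA)) = 0.2615
c > 0 → conservative criterion (biased toward responding “no”).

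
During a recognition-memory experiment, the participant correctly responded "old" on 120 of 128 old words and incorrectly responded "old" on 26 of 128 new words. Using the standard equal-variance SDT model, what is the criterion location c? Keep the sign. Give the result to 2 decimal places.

H = 120/128 = 0.9375
FA = 26/128 = 0.2031
Φ⁻¹(H) = 1.534
Φ⁻¹(FA) = -0.831
c = −½·[z(H) + z(FA)] = −0.5 × (1.534 + (-0.831)) = -0.3515
c < 0: the participant has a liberal response bias.

c = -0.35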